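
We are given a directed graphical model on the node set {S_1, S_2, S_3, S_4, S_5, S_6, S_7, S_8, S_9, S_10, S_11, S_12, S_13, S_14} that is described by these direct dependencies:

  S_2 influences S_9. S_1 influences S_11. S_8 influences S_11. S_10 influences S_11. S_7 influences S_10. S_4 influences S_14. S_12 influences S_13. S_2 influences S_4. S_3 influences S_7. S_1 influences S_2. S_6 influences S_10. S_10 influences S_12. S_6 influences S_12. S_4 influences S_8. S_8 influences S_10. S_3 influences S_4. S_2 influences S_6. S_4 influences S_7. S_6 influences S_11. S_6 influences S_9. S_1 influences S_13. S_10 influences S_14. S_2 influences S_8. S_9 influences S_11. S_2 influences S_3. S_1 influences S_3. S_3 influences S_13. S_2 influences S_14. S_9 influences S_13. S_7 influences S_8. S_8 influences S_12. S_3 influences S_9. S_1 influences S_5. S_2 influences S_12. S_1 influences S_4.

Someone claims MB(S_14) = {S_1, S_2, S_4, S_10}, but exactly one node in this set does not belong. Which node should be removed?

S_1

The Markov blanket of a node is its parents, its children, and the other parents of its children.
Parents of S_14: S_2, S_4, S_10.
Children of S_14: none.
With no children, S_14 has no spouses; the co-parent set is empty.
MB(S_14) = {S_2, S_4, S_10}.
S_1 is neither a parent, child, nor co-parent of S_14, so it does not belong.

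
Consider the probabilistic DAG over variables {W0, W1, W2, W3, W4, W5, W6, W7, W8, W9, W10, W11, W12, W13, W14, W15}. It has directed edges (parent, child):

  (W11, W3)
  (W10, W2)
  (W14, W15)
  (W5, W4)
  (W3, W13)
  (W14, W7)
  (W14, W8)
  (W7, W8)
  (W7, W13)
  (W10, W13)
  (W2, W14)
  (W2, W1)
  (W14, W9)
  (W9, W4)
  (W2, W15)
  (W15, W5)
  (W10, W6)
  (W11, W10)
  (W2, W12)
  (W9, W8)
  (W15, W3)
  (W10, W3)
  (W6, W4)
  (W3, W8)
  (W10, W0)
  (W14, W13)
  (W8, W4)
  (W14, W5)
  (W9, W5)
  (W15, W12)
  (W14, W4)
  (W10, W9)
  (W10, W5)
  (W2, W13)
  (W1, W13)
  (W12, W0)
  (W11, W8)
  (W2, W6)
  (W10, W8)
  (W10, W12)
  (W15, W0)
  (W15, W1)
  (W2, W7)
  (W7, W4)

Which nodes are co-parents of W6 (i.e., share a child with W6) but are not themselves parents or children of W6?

{W5, W7, W8, W9, W14}

Children of W6: W4.
  W4 also has parents W5, W7, W8, W9, W14.
Excluding nodes already adjacent to W6 (W2, W4, W10), the co-parent-only contribution is {W5, W7, W8, W9, W14}.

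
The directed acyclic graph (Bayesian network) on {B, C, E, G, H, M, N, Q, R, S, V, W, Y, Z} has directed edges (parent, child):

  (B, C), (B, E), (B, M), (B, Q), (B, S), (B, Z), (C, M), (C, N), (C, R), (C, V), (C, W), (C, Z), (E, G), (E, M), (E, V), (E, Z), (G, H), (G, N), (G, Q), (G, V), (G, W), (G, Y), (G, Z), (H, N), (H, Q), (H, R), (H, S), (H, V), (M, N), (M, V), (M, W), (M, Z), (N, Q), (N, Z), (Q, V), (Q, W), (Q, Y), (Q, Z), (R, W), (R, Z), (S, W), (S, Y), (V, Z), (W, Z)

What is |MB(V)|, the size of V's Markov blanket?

11

Ch(V) = {Z}.
Parents of V: C, E, G, H, M, Q.
Co-parents of V (other parents of its children):
  Z: B, C, E, G, M, N, Q, R, W
MB(V) = {B, C, E, G, H, M, N, Q, R, W, Z}, which has 11 nodes.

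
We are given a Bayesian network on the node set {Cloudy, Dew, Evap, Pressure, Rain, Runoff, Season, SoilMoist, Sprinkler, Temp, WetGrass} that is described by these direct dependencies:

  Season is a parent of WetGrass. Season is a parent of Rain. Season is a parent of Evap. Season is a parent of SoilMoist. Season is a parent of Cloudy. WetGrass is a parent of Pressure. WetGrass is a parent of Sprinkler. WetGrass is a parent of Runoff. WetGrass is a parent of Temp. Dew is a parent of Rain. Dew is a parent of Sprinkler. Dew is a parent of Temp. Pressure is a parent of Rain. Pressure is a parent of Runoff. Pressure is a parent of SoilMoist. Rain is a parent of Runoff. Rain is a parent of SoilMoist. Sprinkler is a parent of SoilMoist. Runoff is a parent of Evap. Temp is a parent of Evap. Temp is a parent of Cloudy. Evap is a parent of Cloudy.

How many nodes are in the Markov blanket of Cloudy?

A node's Markov blanket = Pa ∪ Ch ∪ (parents of Ch other than the node itself).
Cloudy's parents: Evap, Season, Temp.
Cloudy has no children.
Cloudy has no children, so there are no co-parents.
MB(Cloudy) = {Evap, Season, Temp}, which has 3 nodes.

3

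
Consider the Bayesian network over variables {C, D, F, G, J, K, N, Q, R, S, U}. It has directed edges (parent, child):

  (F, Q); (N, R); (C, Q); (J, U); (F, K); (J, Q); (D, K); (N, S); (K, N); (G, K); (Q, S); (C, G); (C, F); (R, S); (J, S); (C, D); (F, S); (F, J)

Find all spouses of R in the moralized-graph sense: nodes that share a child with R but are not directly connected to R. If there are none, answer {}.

{F, J, Q}

Children of R: S.
  parents(S) \ {R} = {F, J, N, Q}.
Excluding nodes already adjacent to R (N, S), the co-parent-only contribution is {F, J, Q}.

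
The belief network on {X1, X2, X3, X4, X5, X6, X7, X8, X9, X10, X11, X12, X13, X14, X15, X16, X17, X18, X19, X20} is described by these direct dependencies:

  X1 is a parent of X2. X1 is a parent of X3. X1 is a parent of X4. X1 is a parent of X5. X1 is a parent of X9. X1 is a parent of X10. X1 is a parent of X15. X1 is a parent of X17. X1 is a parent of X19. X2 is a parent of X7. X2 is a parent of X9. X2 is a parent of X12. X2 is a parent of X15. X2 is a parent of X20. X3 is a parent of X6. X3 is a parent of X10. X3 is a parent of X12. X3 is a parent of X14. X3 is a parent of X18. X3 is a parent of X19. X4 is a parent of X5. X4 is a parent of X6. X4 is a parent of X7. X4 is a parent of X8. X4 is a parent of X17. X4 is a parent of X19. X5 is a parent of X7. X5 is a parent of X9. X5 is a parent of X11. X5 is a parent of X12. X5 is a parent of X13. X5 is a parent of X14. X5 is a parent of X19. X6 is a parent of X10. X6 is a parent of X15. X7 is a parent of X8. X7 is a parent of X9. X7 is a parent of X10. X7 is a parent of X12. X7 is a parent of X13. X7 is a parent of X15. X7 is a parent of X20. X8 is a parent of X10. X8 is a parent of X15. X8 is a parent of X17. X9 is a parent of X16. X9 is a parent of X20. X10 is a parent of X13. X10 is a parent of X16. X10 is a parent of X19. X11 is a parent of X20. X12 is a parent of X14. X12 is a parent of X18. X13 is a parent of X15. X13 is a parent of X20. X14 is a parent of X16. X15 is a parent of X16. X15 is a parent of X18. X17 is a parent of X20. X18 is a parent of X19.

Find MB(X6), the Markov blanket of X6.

The Markov blanket of a node is its parents, its children, and the other parents of its children.
X6 has parents X3, X4.
X6 has children X10, X15.
Parents of each child, excluding X6:
  X10: X1, X3, X7, X8
  X15: X1, X2, X7, X8, X13
Taking the union gives {X1, X2, X3, X4, X7, X8, X10, X13, X15}.

{X1, X2, X3, X4, X7, X8, X10, X13, X15}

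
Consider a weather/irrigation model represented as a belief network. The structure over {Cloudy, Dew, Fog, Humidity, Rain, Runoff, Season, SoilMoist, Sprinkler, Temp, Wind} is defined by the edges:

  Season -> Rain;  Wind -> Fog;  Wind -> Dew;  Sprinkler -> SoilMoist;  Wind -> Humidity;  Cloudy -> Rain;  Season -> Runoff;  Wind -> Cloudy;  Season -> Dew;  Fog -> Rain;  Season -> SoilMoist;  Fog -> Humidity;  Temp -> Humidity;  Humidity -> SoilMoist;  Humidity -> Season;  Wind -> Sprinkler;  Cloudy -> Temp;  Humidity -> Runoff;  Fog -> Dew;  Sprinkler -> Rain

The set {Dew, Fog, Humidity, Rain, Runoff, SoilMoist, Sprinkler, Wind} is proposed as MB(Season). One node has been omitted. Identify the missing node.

Cloudy

By definition, MB(Season) is built from Season's parents, Season's children, and the co-parents of Season.
Season's parents: Humidity.
Season's children: Dew, Rain, Runoff, SoilMoist.
Other parents of Season's children:
  Dew also has parents Fog, Wind.
  Rain also has parents Cloudy, Fog, Sprinkler.
  parents(Runoff) \ {Season} = {Humidity}.
  SoilMoist also has parents Humidity, Sprinkler.
MB(Season) = {Cloudy, Dew, Fog, Humidity, Rain, Runoff, SoilMoist, Sprinkler, Wind}.
Comparing with the claimed set, Cloudy is missing.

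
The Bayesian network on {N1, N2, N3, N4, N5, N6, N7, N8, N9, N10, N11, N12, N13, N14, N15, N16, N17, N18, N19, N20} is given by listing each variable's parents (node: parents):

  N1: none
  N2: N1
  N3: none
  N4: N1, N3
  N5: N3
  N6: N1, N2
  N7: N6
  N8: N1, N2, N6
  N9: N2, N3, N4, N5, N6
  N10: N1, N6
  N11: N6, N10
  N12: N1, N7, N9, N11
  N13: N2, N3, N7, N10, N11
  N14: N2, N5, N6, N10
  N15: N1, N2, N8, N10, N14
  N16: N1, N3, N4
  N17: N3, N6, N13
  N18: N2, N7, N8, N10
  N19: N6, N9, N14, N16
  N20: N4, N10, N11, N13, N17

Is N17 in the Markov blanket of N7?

Recall MB(v) = parents ∪ children ∪ spouses, where spouses are the other parents of v's children.
N7 has children N12, N13, N18.
N7 has parent N6.
Other parents of N7's children:
  N12 also has parents N1, N9, N11.
  parents(N13) \ {N7} = {N2, N3, N10, N11}.
  N18's other parents are N2, N8, N10.
MB(N7) = {N1, N2, N3, N6, N8, N9, N10, N11, N12, N13, N18}; N17 is not in this set.

No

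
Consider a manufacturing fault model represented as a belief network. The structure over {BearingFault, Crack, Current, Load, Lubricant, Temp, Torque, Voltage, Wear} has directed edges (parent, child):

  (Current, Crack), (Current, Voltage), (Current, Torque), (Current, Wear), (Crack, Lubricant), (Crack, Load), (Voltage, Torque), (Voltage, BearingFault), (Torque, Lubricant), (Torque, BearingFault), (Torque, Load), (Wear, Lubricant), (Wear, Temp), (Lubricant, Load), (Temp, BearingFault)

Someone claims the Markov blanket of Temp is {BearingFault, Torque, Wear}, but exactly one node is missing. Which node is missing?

By definition, MB(Temp) is built from Temp's parents, Temp's children, and the co-parents of Temp.
Children of Temp: BearingFault.
Temp's parents: Wear.
Parents of each child, excluding Temp:
  BearingFault: Torque, Voltage
MB(Temp) = {BearingFault, Torque, Voltage, Wear}.
Comparing with the claimed set, Voltage is missing.

Voltage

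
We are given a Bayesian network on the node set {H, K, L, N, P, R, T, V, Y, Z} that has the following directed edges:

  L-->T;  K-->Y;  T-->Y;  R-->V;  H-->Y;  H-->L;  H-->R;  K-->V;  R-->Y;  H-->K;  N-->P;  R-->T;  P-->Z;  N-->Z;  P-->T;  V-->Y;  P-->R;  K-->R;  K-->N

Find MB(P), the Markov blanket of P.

{H, K, L, N, R, T, Z}

Children of P: R, T, Z.
Parents of P: N.
Parents of each child, excluding P:
  R also has parents H, K.
  T also has parents L, R.
  Z's other parent is N.
So the Markov blanket of P is {H, K, L, N, R, T, Z}.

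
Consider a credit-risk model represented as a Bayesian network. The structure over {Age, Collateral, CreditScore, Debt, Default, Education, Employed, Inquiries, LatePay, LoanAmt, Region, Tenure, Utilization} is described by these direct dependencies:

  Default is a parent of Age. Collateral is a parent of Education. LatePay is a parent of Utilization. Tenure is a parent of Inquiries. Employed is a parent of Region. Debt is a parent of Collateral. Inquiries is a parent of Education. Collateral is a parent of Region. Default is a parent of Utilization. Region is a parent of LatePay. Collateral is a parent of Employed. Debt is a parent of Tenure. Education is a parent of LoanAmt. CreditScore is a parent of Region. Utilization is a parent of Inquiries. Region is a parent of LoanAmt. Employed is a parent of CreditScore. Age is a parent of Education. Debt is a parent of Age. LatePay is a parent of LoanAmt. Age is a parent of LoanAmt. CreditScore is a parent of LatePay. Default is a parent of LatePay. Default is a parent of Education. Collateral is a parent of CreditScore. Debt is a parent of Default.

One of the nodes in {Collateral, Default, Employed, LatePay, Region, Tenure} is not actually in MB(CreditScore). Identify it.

Recall MB(v) = parents ∪ children ∪ spouses, where spouses are the other parents of v's children.
Parents of CreditScore: Collateral, Employed.
Ch(CreditScore) = {LatePay, Region}.
Co-parents of CreditScore (other parents of its children):
  Region: Collateral, Employed
  LatePay: Default, Region
MB(CreditScore) = {Collateral, Default, Employed, LatePay, Region}.
Tenure is neither a parent, child, nor co-parent of CreditScore, so it does not belong.

Tenure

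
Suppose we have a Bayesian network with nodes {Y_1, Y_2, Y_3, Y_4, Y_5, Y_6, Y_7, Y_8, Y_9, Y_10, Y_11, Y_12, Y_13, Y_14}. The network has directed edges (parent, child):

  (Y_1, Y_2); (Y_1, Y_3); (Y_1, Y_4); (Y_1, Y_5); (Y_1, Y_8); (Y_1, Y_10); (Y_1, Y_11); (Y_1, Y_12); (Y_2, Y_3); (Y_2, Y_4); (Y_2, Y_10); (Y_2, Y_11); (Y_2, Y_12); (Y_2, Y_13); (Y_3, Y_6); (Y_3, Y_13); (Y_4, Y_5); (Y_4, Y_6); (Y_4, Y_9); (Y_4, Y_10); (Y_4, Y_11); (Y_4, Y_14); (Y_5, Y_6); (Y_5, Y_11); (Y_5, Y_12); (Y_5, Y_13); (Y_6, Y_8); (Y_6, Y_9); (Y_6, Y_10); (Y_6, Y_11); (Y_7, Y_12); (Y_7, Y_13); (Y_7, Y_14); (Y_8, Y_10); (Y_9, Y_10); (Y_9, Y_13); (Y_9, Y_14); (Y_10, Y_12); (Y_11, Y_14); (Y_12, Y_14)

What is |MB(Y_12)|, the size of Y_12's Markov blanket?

9

Y_12 has parents Y_1, Y_2, Y_5, Y_7, Y_10.
Ch(Y_12) = {Y_14}.
Co-parents of Y_12 (other parents of its children):
  parents(Y_14) \ {Y_12} = {Y_4, Y_7, Y_9, Y_11}.
MB(Y_12) = {Y_1, Y_2, Y_4, Y_5, Y_7, Y_9, Y_10, Y_11, Y_14}, which has 9 nodes.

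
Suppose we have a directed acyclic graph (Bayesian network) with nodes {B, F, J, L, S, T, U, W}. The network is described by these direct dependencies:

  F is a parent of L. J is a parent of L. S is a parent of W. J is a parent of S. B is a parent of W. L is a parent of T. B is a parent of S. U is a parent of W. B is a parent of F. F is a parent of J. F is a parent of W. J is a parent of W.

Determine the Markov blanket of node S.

{B, F, J, U, W}

By definition, MB(S) is built from S's parents, S's children, and the co-parents of S.
S's parents: B, J.
Children of S: W.
For each child, the remaining parents (spouses of S):
  W: B, F, J, U
Taking the union gives {B, F, J, U, W}.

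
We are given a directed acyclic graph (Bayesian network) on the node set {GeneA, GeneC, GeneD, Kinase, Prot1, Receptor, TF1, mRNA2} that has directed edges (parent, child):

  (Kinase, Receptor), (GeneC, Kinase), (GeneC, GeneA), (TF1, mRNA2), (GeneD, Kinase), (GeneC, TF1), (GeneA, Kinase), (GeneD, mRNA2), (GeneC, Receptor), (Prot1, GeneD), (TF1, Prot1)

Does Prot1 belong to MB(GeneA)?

No

Parents of GeneA: GeneC.
Children of GeneA: Kinase.
Parents of each child, excluding GeneA:
  Kinase: GeneC, GeneD
MB(GeneA) = {GeneC, GeneD, Kinase}; Prot1 is not in this set.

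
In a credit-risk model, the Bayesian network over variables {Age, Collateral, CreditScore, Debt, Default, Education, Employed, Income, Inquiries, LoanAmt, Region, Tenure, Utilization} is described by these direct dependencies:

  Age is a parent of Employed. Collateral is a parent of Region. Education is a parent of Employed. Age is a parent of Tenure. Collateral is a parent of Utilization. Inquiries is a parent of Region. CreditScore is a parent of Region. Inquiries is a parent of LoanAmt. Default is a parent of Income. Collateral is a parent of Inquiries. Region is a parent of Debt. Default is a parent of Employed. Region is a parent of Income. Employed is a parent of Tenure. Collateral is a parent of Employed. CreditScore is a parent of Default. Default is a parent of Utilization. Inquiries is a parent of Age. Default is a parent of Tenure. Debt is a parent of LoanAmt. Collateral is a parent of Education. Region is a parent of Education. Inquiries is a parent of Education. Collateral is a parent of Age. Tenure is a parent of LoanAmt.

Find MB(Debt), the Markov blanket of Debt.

{Inquiries, LoanAmt, Region, Tenure}

By definition, MB(Debt) is built from Debt's parents, Debt's children, and the co-parents of Debt.
Debt has parent Region.
Ch(Debt) = {LoanAmt}.
Other parents of Debt's children:
  LoanAmt: Inquiries, Tenure
So the Markov blanket of Debt is {Inquiries, LoanAmt, Region, Tenure}.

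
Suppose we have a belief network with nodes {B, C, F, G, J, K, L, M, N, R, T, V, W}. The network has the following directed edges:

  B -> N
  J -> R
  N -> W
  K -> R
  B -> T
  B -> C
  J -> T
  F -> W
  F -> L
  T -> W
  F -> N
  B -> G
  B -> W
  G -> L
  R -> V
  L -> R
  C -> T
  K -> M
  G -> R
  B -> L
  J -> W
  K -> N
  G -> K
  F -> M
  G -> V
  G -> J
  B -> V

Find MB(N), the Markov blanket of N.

{B, F, J, K, T, W}

The Markov blanket of a node is its parents, its children, and the other parents of its children.
N has parents B, F, K.
Children of N: W.
Parents of each child, excluding N:
  parents(W) \ {N} = {B, F, J, T}.
Union: {B, F, K} ∪ {W} ∪ {B, F, J, T} = {B, F, J, K, T, W}.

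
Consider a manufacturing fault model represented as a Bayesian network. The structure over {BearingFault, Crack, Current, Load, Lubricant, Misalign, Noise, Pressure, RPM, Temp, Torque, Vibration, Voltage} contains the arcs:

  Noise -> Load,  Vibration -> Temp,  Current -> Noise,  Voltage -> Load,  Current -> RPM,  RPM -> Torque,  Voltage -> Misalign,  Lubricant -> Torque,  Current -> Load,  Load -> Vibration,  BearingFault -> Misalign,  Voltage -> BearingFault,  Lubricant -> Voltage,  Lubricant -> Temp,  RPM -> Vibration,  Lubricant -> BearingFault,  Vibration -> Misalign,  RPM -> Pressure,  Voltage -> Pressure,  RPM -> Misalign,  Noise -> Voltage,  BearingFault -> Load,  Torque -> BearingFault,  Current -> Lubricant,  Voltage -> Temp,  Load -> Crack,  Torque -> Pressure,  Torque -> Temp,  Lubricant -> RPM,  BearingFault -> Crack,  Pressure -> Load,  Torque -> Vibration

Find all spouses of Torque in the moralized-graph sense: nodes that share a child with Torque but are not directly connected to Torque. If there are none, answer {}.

Children of Torque: BearingFault, Pressure, Temp, Vibration.
  BearingFault also has parents Lubricant, Voltage.
  Pressure's other parents are RPM, Voltage.
  Vibration also has parents Load, RPM.
  Temp also has parents Lubricant, Vibration, Voltage.
Excluding nodes already adjacent to Torque (BearingFault, Lubricant, Pressure, RPM, Temp, Vibration), the co-parent-only contribution is {Load, Voltage}.

{Load, Voltage}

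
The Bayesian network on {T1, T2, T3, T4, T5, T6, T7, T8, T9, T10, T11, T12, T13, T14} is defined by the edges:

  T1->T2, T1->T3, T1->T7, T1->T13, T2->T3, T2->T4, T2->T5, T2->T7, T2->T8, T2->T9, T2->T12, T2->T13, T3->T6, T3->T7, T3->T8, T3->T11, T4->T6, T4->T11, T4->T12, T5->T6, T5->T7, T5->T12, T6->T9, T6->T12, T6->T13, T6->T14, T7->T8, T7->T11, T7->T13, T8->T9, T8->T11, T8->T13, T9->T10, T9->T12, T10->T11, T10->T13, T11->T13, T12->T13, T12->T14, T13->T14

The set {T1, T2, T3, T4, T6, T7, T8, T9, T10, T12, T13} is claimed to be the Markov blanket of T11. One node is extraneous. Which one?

T9

T11's parents: T3, T4, T7, T8, T10.
Children of T11: T13.
Other parents of T11's children:
  T13: T1, T2, T6, T7, T8, T10, T12
MB(T11) = {T1, T2, T3, T4, T6, T7, T8, T10, T12, T13}.
T9 is neither a parent, child, nor co-parent of T11, so it does not belong.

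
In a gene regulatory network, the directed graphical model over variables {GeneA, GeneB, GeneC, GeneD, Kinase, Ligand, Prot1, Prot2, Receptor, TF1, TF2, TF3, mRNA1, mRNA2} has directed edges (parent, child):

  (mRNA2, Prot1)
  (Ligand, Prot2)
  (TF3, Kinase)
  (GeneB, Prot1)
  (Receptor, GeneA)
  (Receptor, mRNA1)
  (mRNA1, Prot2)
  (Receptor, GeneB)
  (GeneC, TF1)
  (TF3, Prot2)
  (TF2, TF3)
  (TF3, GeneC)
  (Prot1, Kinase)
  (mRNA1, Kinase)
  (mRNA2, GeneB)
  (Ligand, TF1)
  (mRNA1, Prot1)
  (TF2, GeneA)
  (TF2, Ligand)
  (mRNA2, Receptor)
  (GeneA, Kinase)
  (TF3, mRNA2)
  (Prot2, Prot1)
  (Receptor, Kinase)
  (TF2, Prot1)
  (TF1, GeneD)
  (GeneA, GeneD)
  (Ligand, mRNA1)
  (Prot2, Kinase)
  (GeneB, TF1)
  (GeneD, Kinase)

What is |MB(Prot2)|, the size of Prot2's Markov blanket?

By definition, MB(Prot2) is built from Prot2's parents, Prot2's children, and the co-parents of Prot2.
Prot2 has children Kinase, Prot1.
Prot2 has parents Ligand, TF3, mRNA1.
Co-parents of Prot2 (other parents of its children):
  Prot1: GeneB, TF2, mRNA1, mRNA2
  Kinase: GeneA, GeneD, Prot1, Receptor, TF3, mRNA1
MB(Prot2) = {GeneA, GeneB, GeneD, Kinase, Ligand, Prot1, Receptor, TF2, TF3, mRNA1, mRNA2}, which has 11 nodes.

11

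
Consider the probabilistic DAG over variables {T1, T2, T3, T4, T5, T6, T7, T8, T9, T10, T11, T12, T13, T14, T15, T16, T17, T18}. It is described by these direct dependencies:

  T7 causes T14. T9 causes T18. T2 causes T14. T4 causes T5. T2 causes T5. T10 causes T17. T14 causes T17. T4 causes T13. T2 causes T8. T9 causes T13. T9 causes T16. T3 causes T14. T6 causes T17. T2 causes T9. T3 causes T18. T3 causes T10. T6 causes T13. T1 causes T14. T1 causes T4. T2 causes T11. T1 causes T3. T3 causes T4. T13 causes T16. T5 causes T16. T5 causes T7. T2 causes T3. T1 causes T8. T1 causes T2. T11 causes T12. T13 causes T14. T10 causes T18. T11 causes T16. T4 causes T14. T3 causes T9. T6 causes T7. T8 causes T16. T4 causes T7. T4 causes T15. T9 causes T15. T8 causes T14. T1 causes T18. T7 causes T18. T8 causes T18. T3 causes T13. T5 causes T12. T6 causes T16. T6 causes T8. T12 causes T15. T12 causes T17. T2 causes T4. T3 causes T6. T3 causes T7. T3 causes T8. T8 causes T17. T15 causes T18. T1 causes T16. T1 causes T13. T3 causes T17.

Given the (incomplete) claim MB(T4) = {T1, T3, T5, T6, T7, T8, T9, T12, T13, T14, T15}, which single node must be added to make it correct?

Recall MB(v) = parents ∪ children ∪ spouses, where spouses are the other parents of v's children.
Parents of T4: T1, T2, T3.
Ch(T4) = {T5, T7, T13, T14, T15}.
For each child, the remaining parents (spouses of T4):
  T5 also has parent T2.
  T7's other parents are T3, T5, T6.
  T13's other parents are T1, T3, T6, T9.
  T14 also has parents T1, T2, T3, T7, T8, T13.
  T15's other parents are T9, T12.
MB(T4) = {T1, T2, T3, T5, T6, T7, T8, T9, T12, T13, T14, T15}.
Comparing with the claimed set, T2 is missing.

T2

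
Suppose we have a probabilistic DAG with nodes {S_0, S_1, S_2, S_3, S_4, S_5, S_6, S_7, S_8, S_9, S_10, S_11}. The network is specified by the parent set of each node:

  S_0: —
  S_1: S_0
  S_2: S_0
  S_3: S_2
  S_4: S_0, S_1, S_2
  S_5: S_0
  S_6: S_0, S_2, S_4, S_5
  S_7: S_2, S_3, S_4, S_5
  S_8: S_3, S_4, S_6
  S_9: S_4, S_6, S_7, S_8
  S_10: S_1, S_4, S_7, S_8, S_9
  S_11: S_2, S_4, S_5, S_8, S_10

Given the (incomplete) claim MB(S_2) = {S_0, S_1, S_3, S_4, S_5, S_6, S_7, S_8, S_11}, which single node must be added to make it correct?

Parents of S_2: S_0.
S_2 has children S_3, S_4, S_6, S_7, S_11.
Co-parents of S_2 (other parents of its children):
  S_3: —
  S_4: S_0, S_1
  S_6: S_0, S_4, S_5
  S_7: S_3, S_4, S_5
  S_11: S_4, S_5, S_8, S_10
MB(S_2) = {S_0, S_1, S_3, S_4, S_5, S_6, S_7, S_8, S_10, S_11}.
Comparing with the claimed set, S_10 is missing.

S_10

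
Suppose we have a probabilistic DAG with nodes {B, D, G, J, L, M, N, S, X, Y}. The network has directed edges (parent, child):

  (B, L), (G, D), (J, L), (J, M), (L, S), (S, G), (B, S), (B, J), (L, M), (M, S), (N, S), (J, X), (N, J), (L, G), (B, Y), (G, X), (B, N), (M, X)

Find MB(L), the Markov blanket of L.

{B, G, J, M, N, S}

L has parents B, J.
L has children G, M, S.
Parents of each child, excluding L:
  M: J
  S: B, M, N
  G: S
So the Markov blanket of L is {B, G, J, M, N, S}.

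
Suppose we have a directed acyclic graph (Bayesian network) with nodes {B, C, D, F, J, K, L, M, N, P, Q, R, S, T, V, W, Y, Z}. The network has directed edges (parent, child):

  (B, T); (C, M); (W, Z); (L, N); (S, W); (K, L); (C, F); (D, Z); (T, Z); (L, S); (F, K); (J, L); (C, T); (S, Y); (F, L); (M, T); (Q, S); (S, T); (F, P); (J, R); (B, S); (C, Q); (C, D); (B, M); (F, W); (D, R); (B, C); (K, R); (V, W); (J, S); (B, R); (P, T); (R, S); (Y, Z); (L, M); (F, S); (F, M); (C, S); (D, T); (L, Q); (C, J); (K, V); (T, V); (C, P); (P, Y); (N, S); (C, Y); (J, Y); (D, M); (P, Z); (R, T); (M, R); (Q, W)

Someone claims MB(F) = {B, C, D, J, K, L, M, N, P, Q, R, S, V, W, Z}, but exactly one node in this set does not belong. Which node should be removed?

F has parent C.
Ch(F) = {K, L, M, P, S, W}.
Parents of each child, excluding F:
  K: no additional parents.
  L's other parents are J, K.
  M's other parents are B, C, D, L.
  P's other parent is C.
  S's other parents are B, C, J, L, N, Q, R.
  parents(W) \ {F} = {Q, S, V}.
MB(F) = {B, C, D, J, K, L, M, N, P, Q, R, S, V, W}.
Z is neither a parent, child, nor co-parent of F, so it does not belong.

Z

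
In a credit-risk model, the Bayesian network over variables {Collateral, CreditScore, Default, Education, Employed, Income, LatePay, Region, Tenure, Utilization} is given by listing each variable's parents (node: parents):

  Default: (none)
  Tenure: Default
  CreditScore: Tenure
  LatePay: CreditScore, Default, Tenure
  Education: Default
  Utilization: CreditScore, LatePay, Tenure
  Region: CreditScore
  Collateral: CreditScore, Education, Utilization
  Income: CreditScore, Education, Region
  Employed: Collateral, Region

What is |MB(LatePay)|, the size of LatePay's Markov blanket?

4

By definition, MB(LatePay) is built from LatePay's parents, LatePay's children, and the co-parents of LatePay.
Parents of LatePay: CreditScore, Default, Tenure.
Ch(LatePay) = {Utilization}.
Parents of each child, excluding LatePay:
  parents(Utilization) \ {LatePay} = {CreditScore, Tenure}.
MB(LatePay) = {CreditScore, Default, Tenure, Utilization}, which has 4 nodes.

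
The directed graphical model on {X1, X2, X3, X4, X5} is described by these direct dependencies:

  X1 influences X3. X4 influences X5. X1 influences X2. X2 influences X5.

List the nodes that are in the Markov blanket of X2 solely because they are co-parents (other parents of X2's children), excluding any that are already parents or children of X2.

Children of X2: X5.
  X5: X4
Excluding nodes already adjacent to X2 (X1, X5), the co-parent-only contribution is {X4}.

{X4}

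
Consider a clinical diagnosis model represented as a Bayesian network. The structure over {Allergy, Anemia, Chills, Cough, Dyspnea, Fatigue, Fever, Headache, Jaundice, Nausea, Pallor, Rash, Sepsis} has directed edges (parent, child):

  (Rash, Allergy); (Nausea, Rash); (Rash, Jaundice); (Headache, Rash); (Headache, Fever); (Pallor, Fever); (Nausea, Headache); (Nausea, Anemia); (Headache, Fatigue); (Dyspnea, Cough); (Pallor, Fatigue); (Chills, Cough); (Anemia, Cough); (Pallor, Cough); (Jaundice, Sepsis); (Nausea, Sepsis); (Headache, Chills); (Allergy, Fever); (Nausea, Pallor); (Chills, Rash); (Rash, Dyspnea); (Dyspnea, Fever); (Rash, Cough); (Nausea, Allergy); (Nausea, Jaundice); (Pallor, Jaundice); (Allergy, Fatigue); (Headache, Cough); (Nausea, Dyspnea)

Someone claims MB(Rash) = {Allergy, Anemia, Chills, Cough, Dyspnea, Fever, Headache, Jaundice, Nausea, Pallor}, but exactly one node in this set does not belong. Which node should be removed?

By definition, MB(Rash) is built from Rash's parents, Rash's children, and the co-parents of Rash.
Parents of Rash: Chills, Headache, Nausea.
Rash has children Allergy, Cough, Dyspnea, Jaundice.
Co-parents of Rash (other parents of its children):
  Jaundice also has parents Nausea, Pallor.
  parents(Allergy) \ {Rash} = {Nausea}.
  parents(Dyspnea) \ {Rash} = {Nausea}.
  Cough also has parents Anemia, Chills, Dyspnea, Headache, Pallor.
MB(Rash) = {Allergy, Anemia, Chills, Cough, Dyspnea, Headache, Jaundice, Nausea, Pallor}.
Fever is neither a parent, child, nor co-parent of Rash, so it does not belong.

Fever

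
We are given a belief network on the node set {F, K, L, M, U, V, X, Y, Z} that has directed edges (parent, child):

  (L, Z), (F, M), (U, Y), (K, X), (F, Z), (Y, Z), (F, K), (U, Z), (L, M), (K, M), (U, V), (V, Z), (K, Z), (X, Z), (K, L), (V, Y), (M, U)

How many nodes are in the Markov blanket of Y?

7

Y has parents U, V.
Children of Y: Z.
Parents of each child, excluding Y:
  Z: F, K, L, U, V, X
MB(Y) = {F, K, L, U, V, X, Z}, which has 7 nodes.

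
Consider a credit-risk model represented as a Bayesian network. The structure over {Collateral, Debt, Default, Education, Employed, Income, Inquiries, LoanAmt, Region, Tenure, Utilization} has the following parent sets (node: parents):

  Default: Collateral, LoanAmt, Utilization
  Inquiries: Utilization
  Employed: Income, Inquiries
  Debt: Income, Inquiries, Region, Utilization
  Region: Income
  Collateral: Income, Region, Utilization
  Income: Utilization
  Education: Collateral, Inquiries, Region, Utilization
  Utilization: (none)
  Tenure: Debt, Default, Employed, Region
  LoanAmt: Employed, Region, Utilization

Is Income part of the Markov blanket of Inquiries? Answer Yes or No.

Yes

Income is a co-parent of Inquiries: both are parents of Employed, Debt.
So Income ∈ MB(Inquiries).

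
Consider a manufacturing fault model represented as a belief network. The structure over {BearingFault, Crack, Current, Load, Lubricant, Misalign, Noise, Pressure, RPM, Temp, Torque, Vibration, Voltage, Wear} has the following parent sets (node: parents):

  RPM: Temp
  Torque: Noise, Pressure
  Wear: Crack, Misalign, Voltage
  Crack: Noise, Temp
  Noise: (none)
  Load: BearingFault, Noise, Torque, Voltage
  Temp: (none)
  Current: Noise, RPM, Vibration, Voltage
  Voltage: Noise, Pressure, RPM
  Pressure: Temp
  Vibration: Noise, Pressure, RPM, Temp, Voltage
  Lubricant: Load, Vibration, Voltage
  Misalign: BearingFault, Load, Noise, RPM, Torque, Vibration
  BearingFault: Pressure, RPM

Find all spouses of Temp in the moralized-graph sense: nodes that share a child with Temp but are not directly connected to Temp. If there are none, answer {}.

Children of Temp: Crack, Pressure, RPM, Vibration.
  RPM: no additional parents.
  Pressure has no other parent.
  parents(Vibration) \ {Temp} = {Noise, Pressure, RPM, Voltage}.
  parents(Crack) \ {Temp} = {Noise}.
Excluding nodes already adjacent to Temp (Crack, Pressure, RPM, Vibration), the co-parent-only contribution is {Noise, Voltage}.

{Noise, Voltage}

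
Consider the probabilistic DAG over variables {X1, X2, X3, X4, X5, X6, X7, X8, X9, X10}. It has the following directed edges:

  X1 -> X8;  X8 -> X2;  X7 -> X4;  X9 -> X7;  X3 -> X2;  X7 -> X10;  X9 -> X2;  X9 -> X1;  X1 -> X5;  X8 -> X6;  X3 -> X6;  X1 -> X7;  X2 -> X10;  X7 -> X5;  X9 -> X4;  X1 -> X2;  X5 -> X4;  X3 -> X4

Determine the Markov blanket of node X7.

X7's children: X4, X5, X10.
X7 has parents X1, X9.
For each child, the remaining parents (spouses of X7):
  X10 also has parent X2.
  X5 also has parent X1.
  X4 also has parents X3, X5, X9.
So the Markov blanket of X7 is {X1, X2, X3, X4, X5, X9, X10}.

{X1, X2, X3, X4, X5, X9, X10}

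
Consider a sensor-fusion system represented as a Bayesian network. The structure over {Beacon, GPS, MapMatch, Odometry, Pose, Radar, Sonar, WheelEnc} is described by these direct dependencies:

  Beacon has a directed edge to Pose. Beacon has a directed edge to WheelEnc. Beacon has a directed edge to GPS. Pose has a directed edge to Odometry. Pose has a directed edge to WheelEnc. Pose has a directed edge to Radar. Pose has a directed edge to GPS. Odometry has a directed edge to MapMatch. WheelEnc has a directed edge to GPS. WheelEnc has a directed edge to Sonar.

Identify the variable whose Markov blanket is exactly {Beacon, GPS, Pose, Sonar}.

WheelEnc

The target node must have every member of {Beacon, GPS, Pose, Sonar} as a parent, child, or co-parent, and no others.
Parents of WheelEnc: Beacon, Pose; children: GPS, Sonar; co-parents: Beacon, Pose.
These exactly cover the given set, so the node is WheelEnc.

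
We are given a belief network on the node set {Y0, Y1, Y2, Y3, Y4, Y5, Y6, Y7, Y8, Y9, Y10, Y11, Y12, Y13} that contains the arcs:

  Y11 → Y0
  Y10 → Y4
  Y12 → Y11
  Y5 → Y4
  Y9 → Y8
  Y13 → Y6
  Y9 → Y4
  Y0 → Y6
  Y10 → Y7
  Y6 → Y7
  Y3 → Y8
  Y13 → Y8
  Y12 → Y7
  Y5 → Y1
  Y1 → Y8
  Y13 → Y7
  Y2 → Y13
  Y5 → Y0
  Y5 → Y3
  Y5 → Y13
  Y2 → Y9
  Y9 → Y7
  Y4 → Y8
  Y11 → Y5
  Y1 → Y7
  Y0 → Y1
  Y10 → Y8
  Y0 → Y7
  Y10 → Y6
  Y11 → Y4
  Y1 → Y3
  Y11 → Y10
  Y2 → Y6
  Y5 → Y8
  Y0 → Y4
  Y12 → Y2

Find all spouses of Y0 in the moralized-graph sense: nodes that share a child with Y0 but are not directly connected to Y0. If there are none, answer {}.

Children of Y0: Y1, Y4, Y6, Y7.
  Y1: Y5
  Y4: Y5, Y9, Y10, Y11
  Y6: Y2, Y10, Y13
  Y7: Y1, Y6, Y9, Y10, Y12, Y13
Excluding nodes already adjacent to Y0 (Y1, Y4, Y5, Y6, Y7, Y11), the co-parent-only contribution is {Y2, Y9, Y10, Y12, Y13}.

{Y2, Y9, Y10, Y12, Y13}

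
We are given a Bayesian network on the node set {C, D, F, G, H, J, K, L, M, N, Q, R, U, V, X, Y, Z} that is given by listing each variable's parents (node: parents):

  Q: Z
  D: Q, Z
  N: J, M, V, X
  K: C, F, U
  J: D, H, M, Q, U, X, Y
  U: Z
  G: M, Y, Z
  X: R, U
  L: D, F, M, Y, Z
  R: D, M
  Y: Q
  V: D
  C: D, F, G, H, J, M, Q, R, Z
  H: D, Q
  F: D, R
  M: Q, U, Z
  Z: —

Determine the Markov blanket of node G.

{C, D, F, H, J, M, Q, R, Y, Z}

G has parents M, Y, Z.
G's children: C.
For each child, the remaining parents (spouses of G):
  C: D, F, H, J, M, Q, R, Z
So the Markov blanket of G is {C, D, F, H, J, M, Q, R, Y, Z}.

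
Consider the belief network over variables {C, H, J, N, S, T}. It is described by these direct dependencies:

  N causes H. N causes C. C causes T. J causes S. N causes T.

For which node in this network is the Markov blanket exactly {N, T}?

C

The target node must have every member of {N, T} as a parent, child, or co-parent, and no others.
Parents of C: N; children: T; co-parents: N.
These exactly cover the given set, so the node is C.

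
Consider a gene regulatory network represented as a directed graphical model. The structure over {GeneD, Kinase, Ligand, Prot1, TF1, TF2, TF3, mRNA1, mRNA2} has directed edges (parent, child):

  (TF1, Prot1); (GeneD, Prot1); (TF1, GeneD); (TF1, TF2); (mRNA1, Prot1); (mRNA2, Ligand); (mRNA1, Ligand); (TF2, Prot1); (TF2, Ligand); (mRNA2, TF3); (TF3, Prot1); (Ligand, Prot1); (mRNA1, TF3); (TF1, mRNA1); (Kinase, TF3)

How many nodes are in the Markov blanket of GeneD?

6

GeneD has parent TF1.
Children of GeneD: Prot1.
Co-parents of GeneD (other parents of its children):
  Prot1: Ligand, TF1, TF2, TF3, mRNA1
MB(GeneD) = {Ligand, Prot1, TF1, TF2, TF3, mRNA1}, which has 6 nodes.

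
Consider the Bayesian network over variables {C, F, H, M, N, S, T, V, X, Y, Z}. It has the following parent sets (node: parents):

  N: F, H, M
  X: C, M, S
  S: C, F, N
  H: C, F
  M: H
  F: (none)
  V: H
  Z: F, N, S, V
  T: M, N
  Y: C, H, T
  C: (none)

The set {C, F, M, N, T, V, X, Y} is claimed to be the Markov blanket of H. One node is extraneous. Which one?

X

A node's Markov blanket = Pa ∪ Ch ∪ (parents of Ch other than the node itself).
H's parents: C, F.
Children of H: M, N, V, Y.
For each child, the remaining parents (spouses of H):
  M: no additional parents.
  N's other parents are F, M.
  V: no additional parents.
  parents(Y) \ {H} = {C, T}.
MB(H) = {C, F, M, N, T, V, Y}.
X is neither a parent, child, nor co-parent of H, so it does not belong.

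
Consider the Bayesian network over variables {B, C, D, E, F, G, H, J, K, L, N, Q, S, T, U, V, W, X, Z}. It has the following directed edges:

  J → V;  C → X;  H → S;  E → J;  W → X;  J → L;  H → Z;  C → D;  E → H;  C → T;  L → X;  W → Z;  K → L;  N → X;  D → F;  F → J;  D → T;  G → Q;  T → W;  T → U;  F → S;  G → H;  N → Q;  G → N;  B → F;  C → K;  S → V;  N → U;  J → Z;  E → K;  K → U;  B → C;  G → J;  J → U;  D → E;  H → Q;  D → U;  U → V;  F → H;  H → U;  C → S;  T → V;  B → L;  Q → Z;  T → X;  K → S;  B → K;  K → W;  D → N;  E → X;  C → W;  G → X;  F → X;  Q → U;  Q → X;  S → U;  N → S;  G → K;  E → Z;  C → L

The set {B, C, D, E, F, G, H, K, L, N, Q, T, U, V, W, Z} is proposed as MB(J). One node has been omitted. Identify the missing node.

S

Parents of J: E, F, G.
J has children L, U, V, Z.
Parents of each child, excluding J:
  L: B, C, K
  U: D, H, K, N, Q, S, T
  V: S, T, U
  Z: E, H, Q, W
MB(J) = {B, C, D, E, F, G, H, K, L, N, Q, S, T, U, V, W, Z}.
Comparing with the claimed set, S is missing.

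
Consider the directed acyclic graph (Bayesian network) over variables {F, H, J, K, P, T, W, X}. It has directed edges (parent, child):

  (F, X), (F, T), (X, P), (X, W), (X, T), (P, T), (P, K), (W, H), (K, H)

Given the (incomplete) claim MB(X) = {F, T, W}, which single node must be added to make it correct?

P

Parents of X: F.
X's children: P, T, W.
Parents of each child, excluding X:
  P: no additional parents.
  W: no additional parents.
  T's other parents are F, P.
MB(X) = {F, P, T, W}.
Comparing with the claimed set, P is missing.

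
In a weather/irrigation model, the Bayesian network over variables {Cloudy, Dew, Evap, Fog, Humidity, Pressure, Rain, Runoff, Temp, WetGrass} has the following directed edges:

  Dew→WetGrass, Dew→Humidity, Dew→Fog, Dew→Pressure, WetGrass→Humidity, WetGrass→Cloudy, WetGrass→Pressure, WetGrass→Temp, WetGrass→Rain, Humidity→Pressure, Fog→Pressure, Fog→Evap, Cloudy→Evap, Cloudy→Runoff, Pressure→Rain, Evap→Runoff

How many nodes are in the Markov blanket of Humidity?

A node's Markov blanket = Pa ∪ Ch ∪ (parents of Ch other than the node itself).
Pa(Humidity) = {Dew, WetGrass}.
Children of Humidity: Pressure.
Other parents of Humidity's children:
  Pressure also has parents Dew, Fog, WetGrass.
MB(Humidity) = {Dew, Fog, Pressure, WetGrass}, which has 4 nodes.

4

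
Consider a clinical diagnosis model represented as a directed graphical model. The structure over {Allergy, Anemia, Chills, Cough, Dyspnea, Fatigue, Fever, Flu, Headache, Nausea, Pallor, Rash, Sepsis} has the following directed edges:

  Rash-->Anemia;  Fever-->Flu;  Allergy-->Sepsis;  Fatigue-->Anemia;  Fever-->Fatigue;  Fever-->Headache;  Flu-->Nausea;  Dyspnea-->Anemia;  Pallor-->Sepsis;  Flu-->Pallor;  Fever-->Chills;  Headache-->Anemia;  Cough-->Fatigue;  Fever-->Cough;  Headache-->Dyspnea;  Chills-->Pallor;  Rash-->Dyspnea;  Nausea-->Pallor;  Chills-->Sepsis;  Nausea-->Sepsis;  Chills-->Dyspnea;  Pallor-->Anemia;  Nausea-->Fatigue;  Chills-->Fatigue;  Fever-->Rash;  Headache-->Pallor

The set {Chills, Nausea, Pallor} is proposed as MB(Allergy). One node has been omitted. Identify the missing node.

Sepsis

Allergy has no parents.
Ch(Allergy) = {Sepsis}.
Co-parents of Allergy (other parents of its children):
  Sepsis: Chills, Nausea, Pallor
MB(Allergy) = {Chills, Nausea, Pallor, Sepsis}.
Comparing with the claimed set, Sepsis is missing.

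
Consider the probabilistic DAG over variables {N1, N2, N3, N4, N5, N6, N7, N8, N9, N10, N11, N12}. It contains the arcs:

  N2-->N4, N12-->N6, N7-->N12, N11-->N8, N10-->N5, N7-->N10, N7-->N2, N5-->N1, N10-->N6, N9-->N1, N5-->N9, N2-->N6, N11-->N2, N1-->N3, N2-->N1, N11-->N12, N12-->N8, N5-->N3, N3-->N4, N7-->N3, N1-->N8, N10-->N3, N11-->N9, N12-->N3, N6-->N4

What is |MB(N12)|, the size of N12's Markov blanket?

By definition, MB(N12) is built from N12's parents, N12's children, and the co-parents of N12.
Children of N12: N3, N6, N8.
Pa(N12) = {N7, N11}.
For each child, the remaining parents (spouses of N12):
  N6's other parents are N2, N10.
  parents(N8) \ {N12} = {N1, N11}.
  N3's other parents are N1, N5, N7, N10.
MB(N12) = {N1, N2, N3, N5, N6, N7, N8, N10, N11}, which has 9 nodes.

9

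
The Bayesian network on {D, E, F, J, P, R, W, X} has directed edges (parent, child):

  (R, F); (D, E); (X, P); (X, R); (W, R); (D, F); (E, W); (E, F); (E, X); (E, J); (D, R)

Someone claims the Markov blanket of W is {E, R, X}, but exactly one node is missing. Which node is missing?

D

By definition, MB(W) is built from W's parents, W's children, and the co-parents of W.
Parents of W: E.
W's children: R.
Parents of each child, excluding W:
  R also has parents D, X.
MB(W) = {D, E, R, X}.
Comparing with the claimed set, D is missing.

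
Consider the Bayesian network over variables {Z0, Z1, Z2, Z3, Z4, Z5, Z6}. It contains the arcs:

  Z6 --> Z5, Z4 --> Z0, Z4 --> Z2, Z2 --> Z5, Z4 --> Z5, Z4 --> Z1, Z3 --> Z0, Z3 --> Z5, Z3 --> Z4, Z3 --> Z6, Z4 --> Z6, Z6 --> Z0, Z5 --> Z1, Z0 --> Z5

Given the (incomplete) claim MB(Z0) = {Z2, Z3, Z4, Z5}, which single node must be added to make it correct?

Z0 has parents Z3, Z4, Z6.
Z0's children: Z5.
For each child, the remaining parents (spouses of Z0):
  Z5: Z2, Z3, Z4, Z6
MB(Z0) = {Z2, Z3, Z4, Z5, Z6}.
Comparing with the claimed set, Z6 is missing.

Z6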